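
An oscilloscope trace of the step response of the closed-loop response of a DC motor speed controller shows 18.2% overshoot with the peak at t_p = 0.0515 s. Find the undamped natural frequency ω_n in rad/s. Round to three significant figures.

ω_n ≈ 69.4 rad/s

From the overshoot, ζ = −ln(OS)/√(π²+ln²(OS)) = 0.477.
t_p = π/ω_d ⇒ ω_d = 61.0 rad/s; then ω_n = ω_d/√(1−ζ²) = 69.4 rad/s.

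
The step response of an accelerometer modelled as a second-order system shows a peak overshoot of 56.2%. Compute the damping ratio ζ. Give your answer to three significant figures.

ζ ≈ 0.180

From %OS = 100·exp(−πζ/√(1−ζ²)), invert to get ζ = −ln(OS)/√(π² + ln²(OS)) with OS = 0.562.
−ln 0.562 = 0.5763, so ζ = 0.5763/√(π² + 0.3321) = 0.180.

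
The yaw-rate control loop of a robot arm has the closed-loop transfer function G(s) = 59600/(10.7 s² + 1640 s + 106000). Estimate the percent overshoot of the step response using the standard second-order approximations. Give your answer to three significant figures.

Dividing through by 10.7: denominator becomes s² + 153.3 s + 9907.
So ω_n = √9907 = 99.5 rad/s and ζ = 153.3/(2·99.5) = 0.770.
%OS = 100 e^{−πζ/√(1−ζ²)} with ζ = 0.770 gives 2.26%.

%OS ≈ 2.26%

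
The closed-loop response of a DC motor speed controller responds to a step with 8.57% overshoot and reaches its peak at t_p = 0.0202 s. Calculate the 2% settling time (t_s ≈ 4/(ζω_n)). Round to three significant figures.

t_s ≈ 0.0329 s

From the overshoot, ζ = −ln(OS)/√(π²+ln²(OS)) = 0.616.
t_p = π/ω_d ⇒ ω_d = 156 rad/s; then ω_n = ω_d/√(1−ζ²) = 197 rad/s.
t_s ≈ 4/(ζω_n) = 4/(0.616·197) = 0.0329 s.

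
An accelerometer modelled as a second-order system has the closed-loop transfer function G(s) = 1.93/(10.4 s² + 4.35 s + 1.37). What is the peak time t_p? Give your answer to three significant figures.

Dividing through by 10.4: denominator becomes s² + 0.4183 s + 0.1317.
So ω_n = √0.1317 = 0.363 rad/s and ζ = 0.4183/(2·0.363) = 0.576.
The damped frequency ω_d = ω_n√(1−ζ²) = 0.297 rad/s. t_p = π/ω_d = 10.6 s.

t_p ≈ 10.6 s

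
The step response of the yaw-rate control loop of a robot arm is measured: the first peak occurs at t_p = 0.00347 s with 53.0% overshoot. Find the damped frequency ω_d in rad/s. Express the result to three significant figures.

t_p = π/ω_d, so ω_d = π/0.00347 = 905 rad/s.

ω_d ≈ 905 rad/s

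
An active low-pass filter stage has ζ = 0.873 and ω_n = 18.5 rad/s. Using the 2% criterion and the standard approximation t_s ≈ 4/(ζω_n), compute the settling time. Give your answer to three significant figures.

t_s ≈ 4/(ζω_n) = 4/(0.873 × 18.5) = 0.248 s.

t_s ≈ 0.248 s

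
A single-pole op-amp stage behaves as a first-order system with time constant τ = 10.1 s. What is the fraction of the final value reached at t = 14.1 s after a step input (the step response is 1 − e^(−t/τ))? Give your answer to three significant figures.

y/y_∞ ≈ 0.752

y(t)/y_∞ = 1 − e^(−t/τ) = 1 − e^(−14.1/10.1) = 1 − e^(−1.40) = 0.752.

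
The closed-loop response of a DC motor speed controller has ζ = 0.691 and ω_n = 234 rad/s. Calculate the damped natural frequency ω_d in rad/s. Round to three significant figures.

ω_d ≈ 169 rad/s

ω_d = ω_n√(1−ζ²) = 234·√0.523 = 169 rad/s.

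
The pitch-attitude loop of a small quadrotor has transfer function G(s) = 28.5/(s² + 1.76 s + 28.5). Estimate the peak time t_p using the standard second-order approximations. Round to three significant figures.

Comparing the denominator to s² + 2ζω_n s + ω_n²: ω_n = √28.5 = 5.34 rad/s, and 2ζω_n = 1.76 so ζ = 1.76/(2·5.34) = 0.165.
ω_d = 5.34·√(1 − 0.165²) = 5.27 rad/s. Then t_p = π/ω_d = 0.597 s.

t_p ≈ 0.597 s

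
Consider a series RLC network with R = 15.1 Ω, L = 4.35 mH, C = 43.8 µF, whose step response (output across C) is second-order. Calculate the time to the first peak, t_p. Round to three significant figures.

For a series RLC circuit (capacitor voltage as output), ω_n = 1/√(LC) = 1/√(4.35 mH · 43.8 µF) = 2290 rad/s.
ζ = (R/2)·√(C/L) = (15.1/2)·√(43.8 µF/4.35 mH) = 0.758.
ω_d = ω_n√(1−ζ²) = 1500 rad/s. t_p = π/ω_d = 0.00210 s.

t_p ≈ 0.00210 s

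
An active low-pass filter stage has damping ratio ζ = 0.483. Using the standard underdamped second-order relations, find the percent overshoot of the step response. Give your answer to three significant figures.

%OS ≈ 17.7%

For an underdamped second-order system, %OS = 100·exp(−πζ/√(1−ζ²)).
πζ/√(1−ζ²) = π·0.483/√(1−0.233) = 1.733, so %OS = 100·e^(−1.733) = 17.7%.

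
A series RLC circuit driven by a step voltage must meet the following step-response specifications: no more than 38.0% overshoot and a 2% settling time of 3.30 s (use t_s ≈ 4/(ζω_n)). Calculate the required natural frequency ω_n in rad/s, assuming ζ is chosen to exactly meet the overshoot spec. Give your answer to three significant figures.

ω_n ≈ 4.12 rad/s

Inverting the overshoot relation: ζ = |ln 0.380|/√(π² + ln²0.380) = 0.294.
From t_s ≈ 4/(ζω_n): ω_n = 4/(ζ·t_s) = 4/(0.294·3.30) = 4.12 rad/s.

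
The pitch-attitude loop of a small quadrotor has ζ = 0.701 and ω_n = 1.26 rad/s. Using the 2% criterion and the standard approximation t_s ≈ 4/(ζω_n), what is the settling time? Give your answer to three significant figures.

t_s ≈ 4.53 s

t_s ≈ 4/(ζω_n) = 4/(0.701 × 1.26) = 4.53 s.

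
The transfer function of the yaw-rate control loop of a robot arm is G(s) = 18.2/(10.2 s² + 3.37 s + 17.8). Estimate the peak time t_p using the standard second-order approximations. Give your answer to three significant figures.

t_p ≈ 2.40 s

Dividing through by 10.2: denominator becomes s² + 0.3304 s + 1.745.
So ω_n = √1.745 = 1.32 rad/s and ζ = 0.3304/(2·1.32) = 0.125.
The damped frequency ω_d = ω_n√(1−ζ²) = 1.31 rad/s. t_p = π/ω_d = 2.40 s.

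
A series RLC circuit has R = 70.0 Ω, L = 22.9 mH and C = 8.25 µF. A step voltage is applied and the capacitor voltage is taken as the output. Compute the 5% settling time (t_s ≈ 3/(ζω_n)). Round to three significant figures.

For a series RLC circuit (capacitor voltage as output), ω_n = 1/√(LC) = 1/√(22.9 mH · 8.25 µF) = 2300 rad/s.
ζ = (R/2)·√(C/L) = (70.0/2)·√(8.25 µF/22.9 mH) = 0.664.
t_s ≈ 3/(ζω_n) = 0.00196 s.

t_s ≈ 0.00196 s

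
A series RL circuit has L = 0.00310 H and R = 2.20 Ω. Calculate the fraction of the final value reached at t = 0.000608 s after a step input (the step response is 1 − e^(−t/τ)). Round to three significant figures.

y/y_∞ ≈ 0.350

τ = L/R = 0.00310/2.20 = 0.00141 s.
y(t)/y_∞ = 1 − e^(−t/τ) = 1 − e^(−0.000608/0.00141) = 1 − e^(−0.431) = 0.350.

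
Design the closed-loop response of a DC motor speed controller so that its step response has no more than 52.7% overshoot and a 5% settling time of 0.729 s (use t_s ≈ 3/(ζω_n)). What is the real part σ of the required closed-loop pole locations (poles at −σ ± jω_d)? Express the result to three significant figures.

The settling-time spec alone fixes σ = ζω_n = 3/t_s = 3/0.729 = 4.12.
(Overshoot then fixes ζ = 0.200 and hence ω_d = σ·√(1−ζ²)/ζ = 20.2 rad/s.)

σ ≈ 4.12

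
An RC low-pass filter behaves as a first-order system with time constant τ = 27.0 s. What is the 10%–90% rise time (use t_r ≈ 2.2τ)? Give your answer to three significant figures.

t_r ≈ 59.4 s

t_r ≈ 2.2τ = 59.4 s.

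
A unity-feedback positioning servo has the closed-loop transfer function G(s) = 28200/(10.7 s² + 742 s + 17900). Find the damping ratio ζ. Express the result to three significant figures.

Dividing through by 10.7: denominator becomes s² + 69.35 s + 1673.
So ω_n = √1673 = 40.9 rad/s and ζ = 69.35/(2·40.9) = 0.848.

ζ ≈ 0.848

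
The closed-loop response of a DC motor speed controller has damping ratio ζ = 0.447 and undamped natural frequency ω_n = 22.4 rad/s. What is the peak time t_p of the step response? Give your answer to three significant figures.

t_p ≈ 0.157 s

The damped frequency is ω_d = ω_n√(1−ζ²) = 22.4·√(1−0.200) = 20.0 rad/s.
Peak time t_p = π/ω_d = π/20.0 = 0.157 s.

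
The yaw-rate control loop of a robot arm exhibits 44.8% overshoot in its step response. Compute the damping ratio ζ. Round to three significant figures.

ζ ≈ 0.248

ζ = −ln(OS)/√(π² + (ln OS)²). With OS = 0.448, ln OS = −0.8030 and ζ = 0.8030/3.243 = 0.248.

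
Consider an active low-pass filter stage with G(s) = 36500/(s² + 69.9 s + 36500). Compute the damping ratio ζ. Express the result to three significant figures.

ζ ≈ 0.183

Comparing the denominator to s² + 2ζω_n s + ω_n²: ω_n = √36500 = 191 rad/s, and 2ζω_n = 69.9 so ζ = 69.9/(2·191) = 0.183.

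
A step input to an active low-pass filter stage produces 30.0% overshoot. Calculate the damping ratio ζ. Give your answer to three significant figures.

ζ ≈ 0.358

ζ = −ln(OS)/√(π² + (ln OS)²). With OS = 0.300, ln OS = −1.204 and ζ = 1.204/3.364 = 0.358.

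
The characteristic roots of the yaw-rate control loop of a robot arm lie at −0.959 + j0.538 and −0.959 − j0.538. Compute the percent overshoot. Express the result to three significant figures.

%OS ≈ 0.370%

With σ = 0.959, ω_d = 0.538: ω_n = √(σ²+ω_d²) = 1.10 rad/s, ζ = σ/ω_n = 0.872.
%OS = 100 e^{−πζ/√(1−ζ²)} with ζ = 0.872 gives 0.370%.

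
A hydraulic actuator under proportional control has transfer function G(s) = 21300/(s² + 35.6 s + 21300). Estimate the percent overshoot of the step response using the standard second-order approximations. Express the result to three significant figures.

Comparing the denominator to s² + 2ζω_n s + ω_n²: ω_n = √21300 = 146 rad/s, and 2ζω_n = 35.6 so ζ = 35.6/(2·146) = 0.122.
%OS = 100·exp(−πζ/√(1−ζ²)) = 68.0%.

%OS ≈ 68.0%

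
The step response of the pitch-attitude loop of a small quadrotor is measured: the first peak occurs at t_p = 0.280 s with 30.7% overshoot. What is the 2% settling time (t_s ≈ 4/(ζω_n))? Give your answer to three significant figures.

From the overshoot, ζ = −ln(OS)/√(π²+ln²(OS)) = 0.352.
t_p = π/ω_d ⇒ ω_d = 11.2 rad/s; then ω_n = ω_d/√(1−ζ²) = 12.0 rad/s.
t_s ≈ 4/(ζω_n) = 4/(0.352·12.0) = 0.948 s.

t_s ≈ 0.948 s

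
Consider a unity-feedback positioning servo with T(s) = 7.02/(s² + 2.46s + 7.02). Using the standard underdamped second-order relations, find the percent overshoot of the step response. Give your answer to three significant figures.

Matching coefficients with s² + 2ζω_n s + ω_n² gives ω_n² = 7.02 ⇒ ω_n = 2.65 rad/s, and ζ = 2.46/(2ω_n) = 0.464.
Overshoot: exp(−π·0.464/√(1−0.464²)) = 0.193, i.e. 19.3%.

%OS ≈ 19.3%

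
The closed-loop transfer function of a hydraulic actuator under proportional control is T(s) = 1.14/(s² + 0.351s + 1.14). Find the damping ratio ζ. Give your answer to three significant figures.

Matching coefficients with s² + 2ζω_n s + ω_n² gives ω_n² = 1.14 ⇒ ω_n = 1.07 rad/s, and ζ = 0.351/(2ω_n) = 0.164.

ζ ≈ 0.164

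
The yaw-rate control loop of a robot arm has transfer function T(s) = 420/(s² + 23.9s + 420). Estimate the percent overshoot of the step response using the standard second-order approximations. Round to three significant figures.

Comparing the denominator to s² + 2ζω_n s + ω_n²: ω_n = √420 = 20.5 rad/s, and 2ζω_n = 23.9 so ζ = 23.9/(2·20.5) = 0.583.
%OS = 100 e^{−πζ/√(1−ζ²)} with ζ = 0.583 gives 10.5%.

%OS ≈ 10.5%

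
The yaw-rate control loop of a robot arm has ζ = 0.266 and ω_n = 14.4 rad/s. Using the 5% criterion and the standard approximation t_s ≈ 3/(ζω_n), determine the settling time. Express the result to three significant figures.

t_s ≈ 0.783 s

t_s ≈ 3/(ζω_n) = 3/(0.266 × 14.4) = 0.783 s.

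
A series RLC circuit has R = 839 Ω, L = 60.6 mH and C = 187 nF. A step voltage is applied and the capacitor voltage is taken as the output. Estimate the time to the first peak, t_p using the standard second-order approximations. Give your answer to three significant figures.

t_p ≈ 0.000495 s

For a series RLC circuit (capacitor voltage as output), ω_n = 1/√(LC) = 1/√(60.6 mH · 187 nF) = 9390 rad/s.
ζ = (R/2)·√(C/L) = (839/2)·√(187 nF/60.6 mH) = 0.737.
ω_d = ω_n√(1−ζ²) = 6350 rad/s. t_p = π/ω_d = 0.000495 s.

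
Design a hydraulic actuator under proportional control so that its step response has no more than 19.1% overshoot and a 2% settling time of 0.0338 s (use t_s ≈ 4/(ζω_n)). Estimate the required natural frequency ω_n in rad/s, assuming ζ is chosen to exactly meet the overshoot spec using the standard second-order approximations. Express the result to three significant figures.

ω_n ≈ 254 rad/s

ζ = −ln(OS)/√(π² + (ln OS)²). With OS = 0.191, ln OS = −1.655 and ζ = 1.655/3.551 = 0.466.
Then ω_n = 4/(ζ t_s) = 4/(0.466 × 0.0338) = 254 rad/s.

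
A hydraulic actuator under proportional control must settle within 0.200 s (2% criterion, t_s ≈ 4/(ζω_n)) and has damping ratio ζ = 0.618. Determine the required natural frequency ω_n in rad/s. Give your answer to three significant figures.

Rearranging t_s ≈ 4/(ζω_n) gives ω_n = 4/(ζ·t_s) = 4/(0.618 × 0.200) = 32.4 rad/s.

ω_n ≈ 32.4 rad/s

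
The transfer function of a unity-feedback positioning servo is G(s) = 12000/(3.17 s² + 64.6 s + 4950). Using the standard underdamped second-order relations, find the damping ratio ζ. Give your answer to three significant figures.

ζ ≈ 0.258

Dividing through by 3.17: denominator becomes s² + 20.38 s + 1562.
So ω_n = √1562 = 39.5 rad/s and ζ = 20.38/(2·39.5) = 0.258.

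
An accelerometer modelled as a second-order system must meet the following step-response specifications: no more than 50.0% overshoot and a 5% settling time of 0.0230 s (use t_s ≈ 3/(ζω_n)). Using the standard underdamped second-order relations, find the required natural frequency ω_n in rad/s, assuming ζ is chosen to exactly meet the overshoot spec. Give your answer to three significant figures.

Inverting the overshoot relation: ζ = |ln 0.500|/√(π² + ln²0.500) = 0.215.
Then ω_n = 3/(ζ t_s) = 3/(0.215 × 0.0230) = 605 rad/s.

ω_n ≈ 605 rad/s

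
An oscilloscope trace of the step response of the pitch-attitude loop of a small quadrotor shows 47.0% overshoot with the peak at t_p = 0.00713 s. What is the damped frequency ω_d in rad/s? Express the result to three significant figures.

t_p = π/ω_d, so ω_d = π/0.00713 = 441 rad/s.

ω_d ≈ 441 rad/s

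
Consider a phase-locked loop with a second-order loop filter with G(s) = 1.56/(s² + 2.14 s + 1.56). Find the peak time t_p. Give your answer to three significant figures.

t_p ≈ 4.88 s

Comparing the denominator to s² + 2ζω_n s + ω_n²: ω_n = √1.56 = 1.25 rad/s, and 2ζω_n = 2.14 so ζ = 2.14/(2·1.25) = 0.857.
ω_d = ω_n√(1−ζ²) = 0.644 rad/s. Then t_p = π/ω_d = 4.88 s.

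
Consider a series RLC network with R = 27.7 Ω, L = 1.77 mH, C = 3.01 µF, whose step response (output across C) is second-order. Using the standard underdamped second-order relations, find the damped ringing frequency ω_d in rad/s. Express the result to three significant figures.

For a series RLC circuit (capacitor voltage as output), ω_n = 1/√(LC) = 1/√(1.77 mH · 3.01 µF) = 13700 rad/s.
ζ = (R/2)·√(C/L) = (27.7/2)·√(3.01 µF/1.77 mH) = 0.571.
ω_d = ω_n√(1−ζ²) = 11200 rad/s.

ω_d ≈ 11200 rad/s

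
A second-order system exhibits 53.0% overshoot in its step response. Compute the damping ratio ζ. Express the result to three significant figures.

ζ = −ln(OS)/√(π² + (ln OS)²). With OS = 0.530, ln OS = −0.6349 and ζ = 0.6349/3.205 = 0.198.

ζ ≈ 0.198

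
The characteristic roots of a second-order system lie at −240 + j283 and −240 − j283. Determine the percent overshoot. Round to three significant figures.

|pole| = ω_n = √(240² + 283²) = 371 rad/s; ζ = cos θ = σ/ω_n = 0.647.
%OS = 100 e^{−πζ/√(1−ζ²)} with ζ = 0.647 gives 6.97%.

%OS ≈ 6.97%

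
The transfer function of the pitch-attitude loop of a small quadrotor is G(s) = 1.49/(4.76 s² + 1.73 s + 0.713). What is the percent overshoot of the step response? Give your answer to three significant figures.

%OS ≈ 18.8%

Dividing through by 4.76: denominator becomes s² + 0.3634 s + 0.1498.
So ω_n = √0.1498 = 0.387 rad/s and ζ = 0.3634/(2·0.387) = 0.470.
Overshoot: exp(−π·0.470/√(1−0.470²)) = 0.188, i.e. 18.8%.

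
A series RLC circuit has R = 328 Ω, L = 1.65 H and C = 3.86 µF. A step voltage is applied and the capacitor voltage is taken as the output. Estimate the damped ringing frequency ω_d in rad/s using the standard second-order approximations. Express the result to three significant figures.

ω_d ≈ 384 rad/s

For a series RLC circuit (capacitor voltage as output), ω_n = 1/√(LC) = 1/√(1.65 H · 3.86 µF) = 396 rad/s.
ζ = (R/2)·√(C/L) = (328/2)·√(3.86 µF/1.65 H) = 0.251.
ω_d = 396·√(1 − 0.251²) = 384 rad/s.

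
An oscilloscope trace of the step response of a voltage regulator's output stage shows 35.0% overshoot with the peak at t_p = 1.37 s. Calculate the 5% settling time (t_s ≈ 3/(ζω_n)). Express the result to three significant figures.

From the overshoot, ζ = −ln(OS)/√(π²+ln²(OS)) = 0.317.
t_p = π/ω_d ⇒ ω_d = 2.29 rad/s; then ω_n = ω_d/√(1−ζ²) = 2.42 rad/s.
t_s ≈ 3/(ζω_n) = 3/(0.317·2.42) = 3.91 s.

t_s ≈ 3.91 s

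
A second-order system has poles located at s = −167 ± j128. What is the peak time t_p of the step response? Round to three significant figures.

t_p = π/ω_d with ω_d = 128 (the imaginary part), so t_p = 0.0245 s.

t_p ≈ 0.0245 s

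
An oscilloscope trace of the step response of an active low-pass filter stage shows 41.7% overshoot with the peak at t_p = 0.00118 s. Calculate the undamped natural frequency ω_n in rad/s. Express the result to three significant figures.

ω_n ≈ 2760 rad/s

The overshoot fixes ζ = −ln(OS)/√(π²+ln²(OS)) = 0.268.
From t_p = π/ω_d, ω_d = π/0.00118 = 2660 rad/s, so ω_n = ω_d/√(1−ζ²) = 2760 rad/s.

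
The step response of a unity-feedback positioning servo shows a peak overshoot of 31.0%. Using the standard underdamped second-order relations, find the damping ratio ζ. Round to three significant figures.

ζ = −ln(OS)/√(π² + (ln OS)²). With OS = 0.310, ln OS = −1.171 and ζ = 1.171/3.353 = 0.349.

ζ ≈ 0.349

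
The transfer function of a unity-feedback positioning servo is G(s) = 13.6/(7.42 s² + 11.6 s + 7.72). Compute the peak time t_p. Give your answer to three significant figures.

Dividing through by 7.42: denominator becomes s² + 1.563 s + 1.040.
So ω_n = √1.040 = 1.02 rad/s and ζ = 1.563/(2·1.02) = 0.766.
The damped frequency ω_d = ω_n√(1−ζ²) = 0.655 rad/s. t_p = π/ω_d = 4.79 s.

t_p ≈ 4.79 s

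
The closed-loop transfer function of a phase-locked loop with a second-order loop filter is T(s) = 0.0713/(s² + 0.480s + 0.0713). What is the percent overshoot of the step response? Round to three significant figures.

Matching coefficients with s² + 2ζω_n s + ω_n² gives ω_n² = 0.0713 ⇒ ω_n = 0.267 rad/s, and ζ = 0.480/(2ω_n) = 0.899.
Overshoot: exp(−π·0.899/√(1−0.899²)) = 0.00159, i.e. 0.159%.

%OS ≈ 0.159%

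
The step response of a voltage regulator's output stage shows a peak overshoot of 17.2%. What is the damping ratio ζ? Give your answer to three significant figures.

From %OS = 100·exp(−πζ/√(1−ζ²)), invert to get ζ = −ln(OS)/√(π² + ln²(OS)) with OS = 0.172.
−ln 0.172 = 1.760, so ζ = 1.760/√(π² + 3.099) = 0.489.

ζ ≈ 0.489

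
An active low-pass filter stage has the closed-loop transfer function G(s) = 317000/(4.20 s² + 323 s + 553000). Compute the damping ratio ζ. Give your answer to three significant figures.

Dividing through by 4.20: denominator becomes s² + 76.90 s + 131700.
So ω_n = √131700 = 363 rad/s and ζ = 76.90/(2·363) = 0.106.

ζ ≈ 0.106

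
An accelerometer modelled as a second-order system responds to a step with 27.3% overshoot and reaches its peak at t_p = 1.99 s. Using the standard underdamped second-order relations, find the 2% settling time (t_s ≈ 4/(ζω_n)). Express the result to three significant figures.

ζ from %OS: ζ = |ln 0.273|/√(π²+ln²0.273) = 0.382.
From t_p = π/ω_d, ω_d = π/1.99 = 1.58 rad/s, so ω_n = ω_d/√(1−ζ²) = 1.71 rad/s.
t_s ≈ 4/(ζω_n) = 4/(0.382·1.71) = 6.13 s.

t_s ≈ 6.13 s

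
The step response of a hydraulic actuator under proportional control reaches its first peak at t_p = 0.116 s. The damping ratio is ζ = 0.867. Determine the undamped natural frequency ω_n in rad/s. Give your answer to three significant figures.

Peak time t_p = π/ω_d, so ω_d = π/t_p = π/0.116 = 27.1 rad/s.
ω_n = ω_d/√(1−ζ²) = 27.1/√0.248 = 54.3 rad/s.

ω_n ≈ 54.3 rad/s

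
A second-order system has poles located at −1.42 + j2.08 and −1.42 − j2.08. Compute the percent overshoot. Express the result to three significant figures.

|pole| = ω_n = √(1.42² + 2.08²) = 2.52 rad/s; ζ = cos θ = σ/ω_n = 0.564.
%OS = 100·exp(−πζ/√(1−ζ²)) = 11.7%.

%OS ≈ 11.7%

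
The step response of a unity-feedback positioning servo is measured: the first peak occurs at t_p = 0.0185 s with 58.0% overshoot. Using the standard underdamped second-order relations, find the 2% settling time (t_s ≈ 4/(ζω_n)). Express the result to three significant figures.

t_s ≈ 0.136 s

The overshoot fixes ζ = −ln(OS)/√(π²+ln²(OS)) = 0.171.
t_p = π/ω_d ⇒ ω_d = 170 rad/s; then ω_n = ω_d/√(1−ζ²) = 172 rad/s.
t_s ≈ 4/(ζω_n) = 4/(0.171·172) = 0.136 s.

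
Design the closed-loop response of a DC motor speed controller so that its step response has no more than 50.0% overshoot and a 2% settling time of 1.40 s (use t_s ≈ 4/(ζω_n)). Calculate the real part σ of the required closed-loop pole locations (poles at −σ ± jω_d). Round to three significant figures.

σ ≈ 2.86

The settling-time spec alone fixes σ = ζω_n = 4/t_s = 4/1.40 = 2.86.
(Overshoot then fixes ζ = 0.215 and hence ω_d = σ·√(1−ζ²)/ζ = 12.9 rad/s.)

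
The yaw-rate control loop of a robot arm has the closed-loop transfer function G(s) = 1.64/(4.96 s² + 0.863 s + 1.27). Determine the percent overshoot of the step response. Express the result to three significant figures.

Dividing through by 4.96: denominator becomes s² + 0.1740 s + 0.2560.
So ω_n = √0.2560 = 0.506 rad/s and ζ = 0.1740/(2·0.506) = 0.172.
%OS = 100·exp(−πζ/√(1−ζ²)) = 57.8%.

%OS ≈ 57.8%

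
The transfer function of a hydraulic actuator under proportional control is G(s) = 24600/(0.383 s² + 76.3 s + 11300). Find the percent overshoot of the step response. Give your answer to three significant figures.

Dividing through by 0.383: denominator becomes s² + 199.2 s + 29500.
So ω_n = √29500 = 172 rad/s and ζ = 199.2/(2·172) = 0.580.
%OS = 100·exp(−πζ/√(1−ζ²)) = 10.7%.

%OS ≈ 10.7%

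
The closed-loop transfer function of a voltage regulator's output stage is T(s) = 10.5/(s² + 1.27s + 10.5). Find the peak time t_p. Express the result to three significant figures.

t_p ≈ 0.989 s

ω_n = √10.5 = 3.24 rad/s; ζ = 1.27/(2·3.24) = 0.196.
ω_d = ω_n√(1−ζ²) = 3.18 rad/s. Then t_p = π/ω_d = 0.989 s.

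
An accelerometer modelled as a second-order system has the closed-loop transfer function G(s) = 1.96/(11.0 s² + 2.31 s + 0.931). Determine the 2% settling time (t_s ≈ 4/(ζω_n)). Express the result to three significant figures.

Dividing through by 11.0: denominator becomes s² + 0.2100 s + 0.08464.
So ω_n = √0.08464 = 0.291 rad/s and ζ = 0.2100/(2·0.291) = 0.361.
t_s ≈ 4/(ζω_n) = 38.1 s.

t_s ≈ 38.1 s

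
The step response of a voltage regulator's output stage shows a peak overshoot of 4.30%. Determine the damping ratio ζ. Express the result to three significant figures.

ζ ≈ 0.708

ζ = −ln(OS)/√(π² + (ln OS)²). With OS = 0.0430, ln OS = −3.147 and ζ = 3.147/4.446 = 0.708.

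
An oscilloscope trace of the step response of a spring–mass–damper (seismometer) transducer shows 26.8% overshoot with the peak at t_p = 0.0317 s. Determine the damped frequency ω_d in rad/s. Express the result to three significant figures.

t_p = π/ω_d, so ω_d = π/0.0317 = 99.1 rad/s.

ω_d ≈ 99.1 rad/s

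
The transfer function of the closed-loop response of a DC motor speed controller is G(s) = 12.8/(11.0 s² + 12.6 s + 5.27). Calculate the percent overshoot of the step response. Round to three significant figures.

Dividing through by 11.0: denominator becomes s² + 1.145 s + 0.4791.
So ω_n = √0.4791 = 0.692 rad/s and ζ = 1.145/(2·0.692) = 0.827.
%OS = 100 e^{−πζ/√(1−ζ²)} with ζ = 0.827 gives 0.976%.

%OS ≈ 0.976%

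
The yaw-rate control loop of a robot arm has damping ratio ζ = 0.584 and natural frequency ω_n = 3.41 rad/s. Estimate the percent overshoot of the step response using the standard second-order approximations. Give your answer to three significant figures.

%OS ≈ 10.4%

For an underdamped second-order system, %OS = 100·exp(−πζ/√(1−ζ²)).
πζ/√(1−ζ²) = π·0.584/√(1−0.341) = 2.260, so %OS = 100·e^(−2.260) = 10.4%.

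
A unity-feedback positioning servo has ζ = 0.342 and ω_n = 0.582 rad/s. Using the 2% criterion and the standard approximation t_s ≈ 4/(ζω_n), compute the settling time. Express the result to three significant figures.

t_s ≈ 4/(ζω_n) = 4/(0.342 × 0.582) = 20.1 s.

t_s ≈ 20.1 s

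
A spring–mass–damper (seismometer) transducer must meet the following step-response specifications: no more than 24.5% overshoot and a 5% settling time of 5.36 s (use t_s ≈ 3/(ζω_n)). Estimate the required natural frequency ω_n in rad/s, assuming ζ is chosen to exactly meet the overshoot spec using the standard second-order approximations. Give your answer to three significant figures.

ζ = −ln(OS)/√(π² + (ln OS)²). With OS = 0.245, ln OS = −1.406 and ζ = 1.406/3.442 = 0.409.
Then ω_n = 3/(ζ t_s) = 3/(0.409 × 5.36) = 1.37 rad/s.

ω_n ≈ 1.37 rad/s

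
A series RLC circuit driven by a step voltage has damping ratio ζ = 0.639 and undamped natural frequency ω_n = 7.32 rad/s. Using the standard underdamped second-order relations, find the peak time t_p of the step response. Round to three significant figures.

The damped frequency is ω_d = ω_n√(1−ζ²) = 7.32·√(1−0.408) = 5.63 rad/s.
Peak time t_p = π/ω_d = π/5.63 = 0.558 s.

t_p ≈ 0.558 s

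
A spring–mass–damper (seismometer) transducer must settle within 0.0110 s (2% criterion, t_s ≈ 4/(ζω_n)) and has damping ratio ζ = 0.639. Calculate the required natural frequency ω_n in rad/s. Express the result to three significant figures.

ω_n ≈ 569 rad/s

Rearranging t_s ≈ 4/(ζω_n) gives ω_n = 4/(ζ·t_s) = 4/(0.639 × 0.0110) = 569 rad/s.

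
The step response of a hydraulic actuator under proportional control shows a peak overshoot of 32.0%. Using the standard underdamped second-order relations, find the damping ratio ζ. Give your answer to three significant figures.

From %OS = 100·exp(−πζ/√(1−ζ²)), invert to get ζ = −ln(OS)/√(π² + ln²(OS)) with OS = 0.320.
−ln 0.320 = 1.139, so ζ = 1.139/√(π² + 1.298) = 0.341.

ζ ≈ 0.341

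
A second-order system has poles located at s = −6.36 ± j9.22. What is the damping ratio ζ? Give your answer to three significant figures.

ζ ≈ 0.568

With σ = 6.36, ω_d = 9.22: ω_n = √(σ²+ω_d²) = 11.2 rad/s, ζ = σ/ω_n = 0.568.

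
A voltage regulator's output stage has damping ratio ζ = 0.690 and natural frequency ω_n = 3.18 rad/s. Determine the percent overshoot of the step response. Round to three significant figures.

%OS ≈ 5.00%

For an underdamped second-order system, %OS = 100·exp(−πζ/√(1−ζ²)).
πζ/√(1−ζ²) = π·0.690/√(1−0.476) = 2.995, so %OS = 100·e^(−2.995) = 5.00%.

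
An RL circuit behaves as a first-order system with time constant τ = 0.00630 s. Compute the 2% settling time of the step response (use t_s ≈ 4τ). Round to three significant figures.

t_s ≈ 4τ = 0.0252 s.

t_s ≈ 0.0252 s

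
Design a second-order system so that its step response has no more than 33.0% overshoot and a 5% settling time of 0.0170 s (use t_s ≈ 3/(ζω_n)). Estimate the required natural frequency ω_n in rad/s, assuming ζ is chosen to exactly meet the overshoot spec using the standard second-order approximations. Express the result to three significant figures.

From %OS = 100·exp(−πζ/√(1−ζ²)), invert to get ζ = −ln(OS)/√(π² + ln²(OS)) with OS = 0.330.
−ln 0.330 = 1.109, so ζ = 1.109/√(π² + 1.229) = 0.333.
Then ω_n = 3/(ζ t_s) = 3/(0.333 × 0.0170) = 530 rad/s.

ω_n ≈ 530 rad/s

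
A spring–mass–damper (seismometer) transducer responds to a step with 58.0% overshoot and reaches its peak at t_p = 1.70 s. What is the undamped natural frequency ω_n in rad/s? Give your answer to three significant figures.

The overshoot fixes ζ = −ln(OS)/√(π²+ln²(OS)) = 0.171.
From t_p = π/ω_d, ω_d = π/1.70 = 1.85 rad/s, so ω_n = ω_d/√(1−ζ²) = 1.88 rad/s.

ω_n ≈ 1.88 rad/s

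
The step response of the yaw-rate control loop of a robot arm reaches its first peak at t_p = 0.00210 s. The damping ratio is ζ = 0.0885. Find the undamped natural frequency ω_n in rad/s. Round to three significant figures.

Peak time t_p = π/ω_d, so ω_d = π/t_p = π/0.00210 = 1500 rad/s.
ω_n = ω_d/√(1−ζ²) = 1500/√0.992 = 1500 rad/s.

ω_n ≈ 1500 rad/s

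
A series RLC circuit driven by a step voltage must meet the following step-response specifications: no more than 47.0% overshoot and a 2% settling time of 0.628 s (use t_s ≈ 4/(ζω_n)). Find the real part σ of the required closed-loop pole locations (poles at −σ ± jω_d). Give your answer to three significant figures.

The settling-time spec alone fixes σ = ζω_n = 4/t_s = 4/0.628 = 6.37.
(Overshoot then fixes ζ = 0.234 and hence ω_d = σ·√(1−ζ²)/ζ = 26.5 rad/s.)

σ ≈ 6.37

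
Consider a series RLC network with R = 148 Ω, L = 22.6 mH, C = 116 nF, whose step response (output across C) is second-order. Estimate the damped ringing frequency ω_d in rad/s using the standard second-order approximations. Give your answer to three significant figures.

For a series RLC circuit (capacitor voltage as output), ω_n = 1/√(LC) = 1/√(22.6 mH · 116 nF) = 19500 rad/s.
ζ = (R/2)·√(C/L) = (148/2)·√(116 nF/22.6 mH) = 0.168.
ω_d = 19500·√(1 − 0.168²) = 19300 rad/s.

ω_d ≈ 19300 rad/s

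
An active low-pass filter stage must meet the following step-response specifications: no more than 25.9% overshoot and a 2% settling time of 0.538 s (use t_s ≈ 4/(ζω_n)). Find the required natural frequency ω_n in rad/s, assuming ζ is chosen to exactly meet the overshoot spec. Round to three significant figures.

From %OS = 100·exp(−πζ/√(1−ζ²)), invert to get ζ = −ln(OS)/√(π² + ln²(OS)) with OS = 0.259.
−ln 0.259 = 1.351, so ζ = 1.351/√(π² + 1.825) = 0.395.
Then ω_n = 4/(ζ t_s) = 4/(0.395 × 0.538) = 18.8 rad/s.

ω_n ≈ 18.8 rad/s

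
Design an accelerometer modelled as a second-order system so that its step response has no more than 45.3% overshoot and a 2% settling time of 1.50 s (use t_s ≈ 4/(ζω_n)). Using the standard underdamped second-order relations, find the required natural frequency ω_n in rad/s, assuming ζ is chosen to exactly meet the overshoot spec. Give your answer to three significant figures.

ω_n ≈ 10.9 rad/s

Inverting the overshoot relation: ζ = |ln 0.453|/√(π² + ln²0.453) = 0.244.
Then ω_n = 4/(ζ t_s) = 4/(0.244 × 1.50) = 10.9 rad/s.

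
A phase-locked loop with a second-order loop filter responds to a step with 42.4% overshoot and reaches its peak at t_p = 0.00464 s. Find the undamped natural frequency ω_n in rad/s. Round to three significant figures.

ω_n ≈ 702 rad/s

The overshoot fixes ζ = −ln(OS)/√(π²+ln²(OS)) = 0.263.
t_p = π/ω_d ⇒ ω_d = 677 rad/s; then ω_n = ω_d/√(1−ζ²) = 702 rad/s.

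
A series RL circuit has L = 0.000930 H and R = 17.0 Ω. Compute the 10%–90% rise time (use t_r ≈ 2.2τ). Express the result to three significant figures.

t_r ≈ 0.000120 s

τ = L/R = 0.000930/17.0 = 0.0000547 s.
t_r ≈ 2.2τ = 0.000120 s.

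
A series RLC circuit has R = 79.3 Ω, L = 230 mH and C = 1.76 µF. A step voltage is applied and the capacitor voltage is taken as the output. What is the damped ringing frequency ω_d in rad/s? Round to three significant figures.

For a series RLC circuit (capacitor voltage as output), ω_n = 1/√(LC) = 1/√(230 mH · 1.76 µF) = 1570 rad/s.
ζ = (R/2)·√(C/L) = (79.3/2)·√(1.76 µF/230 mH) = 0.110.
ω_d = 1570·√(1 − 0.110²) = 1560 rad/s.

ω_d ≈ 1560 rad/s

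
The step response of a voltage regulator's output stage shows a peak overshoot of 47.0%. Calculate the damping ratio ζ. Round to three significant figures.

ζ = −ln(OS)/√(π² + (ln OS)²). With OS = 0.470, ln OS = −0.7550 and ζ = 0.7550/3.231 = 0.234.

ζ ≈ 0.234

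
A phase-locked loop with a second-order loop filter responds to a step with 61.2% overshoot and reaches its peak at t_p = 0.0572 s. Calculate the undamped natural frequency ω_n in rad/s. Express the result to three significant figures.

ω_n ≈ 55.6 rad/s

From the overshoot, ζ = −ln(OS)/√(π²+ln²(OS)) = 0.154.
t_p = π/ω_d ⇒ ω_d = 54.9 rad/s; then ω_n = ω_d/√(1−ζ²) = 55.6 rad/s.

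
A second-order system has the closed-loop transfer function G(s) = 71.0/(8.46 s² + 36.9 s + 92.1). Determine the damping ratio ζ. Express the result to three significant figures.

Dividing through by 8.46: denominator becomes s² + 4.362 s + 10.89.
So ω_n = √10.89 = 3.30 rad/s and ζ = 4.362/(2·3.30) = 0.661.

ζ ≈ 0.661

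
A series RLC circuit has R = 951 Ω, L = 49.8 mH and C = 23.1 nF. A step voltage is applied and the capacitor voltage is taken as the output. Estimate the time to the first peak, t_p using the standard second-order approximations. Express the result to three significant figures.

For a series RLC circuit (capacitor voltage as output), ω_n = 1/√(LC) = 1/√(49.8 mH · 23.1 nF) = 29500 rad/s.
ζ = (R/2)·√(C/L) = (951/2)·√(23.1 nF/49.8 mH) = 0.324.
ω_d = ω_n√(1−ζ²) = 27900 rad/s. t_p = π/ω_d = 0.000113 s.

t_p ≈ 0.000113 s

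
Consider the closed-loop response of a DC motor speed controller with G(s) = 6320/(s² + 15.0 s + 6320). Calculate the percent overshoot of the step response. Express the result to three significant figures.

%OS ≈ 74.3%

Matching coefficients with s² + 2ζω_n s + ω_n² gives ω_n² = 6320 ⇒ ω_n = 79.5 rad/s, and ζ = 15.0/(2ω_n) = 0.0943.
%OS = 100·exp(−πζ/√(1−ζ²)) = 74.3%.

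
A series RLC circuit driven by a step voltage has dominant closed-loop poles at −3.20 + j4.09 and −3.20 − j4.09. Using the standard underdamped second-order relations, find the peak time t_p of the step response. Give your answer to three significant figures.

t_p ≈ 0.768 s

t_p = π/ω_d with ω_d = 4.09 (the imaginary part), so t_p = 0.768 s.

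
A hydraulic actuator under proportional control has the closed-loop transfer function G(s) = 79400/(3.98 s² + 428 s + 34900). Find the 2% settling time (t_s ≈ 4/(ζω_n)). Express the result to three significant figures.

t_s ≈ 0.0744 s

Dividing through by 3.98: denominator becomes s² + 107.5 s + 8769.
So ω_n = √8769 = 93.6 rad/s and ζ = 107.5/(2·93.6) = 0.574.
t_s ≈ 4/(ζω_n) = 0.0744 s.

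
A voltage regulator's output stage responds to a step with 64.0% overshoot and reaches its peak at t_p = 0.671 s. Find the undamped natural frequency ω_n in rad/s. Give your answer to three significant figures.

ω_n ≈ 4.73 rad/s

ζ from %OS: ζ = |ln 0.640|/√(π²+ln²0.640) = 0.141.
t_p = π/ω_d ⇒ ω_d = 4.68 rad/s; then ω_n = ω_d/√(1−ζ²) = 4.73 rad/s.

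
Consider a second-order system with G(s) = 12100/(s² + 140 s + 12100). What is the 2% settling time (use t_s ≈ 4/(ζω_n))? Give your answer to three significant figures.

Matching coefficients with s² + 2ζω_n s + ω_n² gives ω_n² = 12100 ⇒ ω_n = 110 rad/s, and ζ = 140/(2ω_n) = 0.636.
t_s ≈ 4/(ζω_n) = 4/(0.636·110) = 0.0571 s.

t_s ≈ 0.0571 s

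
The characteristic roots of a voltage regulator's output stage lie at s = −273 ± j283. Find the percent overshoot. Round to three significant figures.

The poles are at −σ ± jω_d with σ = 273 and ω_d = 283, so ω_n = √(σ²+ω_d²) = 393 rad/s and ζ = σ/ω_n = 0.694.
%OS = 100·exp(−πζ/√(1−ζ²)) = 4.83%.

%OS ≈ 4.83%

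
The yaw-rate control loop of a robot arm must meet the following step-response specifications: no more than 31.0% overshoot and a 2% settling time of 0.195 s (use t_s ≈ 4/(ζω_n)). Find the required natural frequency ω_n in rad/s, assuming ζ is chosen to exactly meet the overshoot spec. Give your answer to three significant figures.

ω_n ≈ 58.7 rad/s

ζ = −ln(OS)/√(π² + (ln OS)²). With OS = 0.310, ln OS = −1.171 and ζ = 1.171/3.353 = 0.349.
From t_s ≈ 4/(ζω_n): ω_n = 4/(ζ·t_s) = 4/(0.349·0.195) = 58.7 rad/s.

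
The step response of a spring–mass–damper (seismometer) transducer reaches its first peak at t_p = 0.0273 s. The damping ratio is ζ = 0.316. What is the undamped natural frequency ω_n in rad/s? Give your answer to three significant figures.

Peak time t_p = π/ω_d, so ω_d = π/t_p = π/0.0273 = 115 rad/s.
ω_n = ω_d/√(1−ζ²) = 115/√0.900 = 121 rad/s.

ω_n ≈ 121 rad/s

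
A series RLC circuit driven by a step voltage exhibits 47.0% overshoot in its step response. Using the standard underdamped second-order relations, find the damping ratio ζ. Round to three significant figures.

From %OS = 100·exp(−πζ/√(1−ζ²)), invert to get ζ = −ln(OS)/√(π² + ln²(OS)) with OS = 0.470.
−ln 0.470 = 0.7550, so ζ = 0.7550/√(π² + 0.5701) = 0.234.

ζ ≈ 0.234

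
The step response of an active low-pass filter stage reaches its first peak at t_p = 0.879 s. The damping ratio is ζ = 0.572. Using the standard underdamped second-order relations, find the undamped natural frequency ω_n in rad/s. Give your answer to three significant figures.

Peak time t_p = π/ω_d, so ω_d = π/t_p = π/0.879 = 3.57 rad/s.
ω_n = ω_d/√(1−ζ²) = 3.57/√0.673 = 4.36 rad/s.

ω_n ≈ 4.36 rad/s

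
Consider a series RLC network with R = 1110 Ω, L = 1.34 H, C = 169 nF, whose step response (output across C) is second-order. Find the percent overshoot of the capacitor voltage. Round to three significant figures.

%OS ≈ 53.2%

For a series RLC circuit (capacitor voltage as output), ω_n = 1/√(LC) = 1/√(1.34 H · 169 nF) = 2100 rad/s.
ζ = (R/2)·√(C/L) = (1110/2)·√(169 nF/1.34 H) = 0.197.
Overshoot: exp(−π·0.197/√(1−0.197²)) = 0.532, i.e. 53.2%.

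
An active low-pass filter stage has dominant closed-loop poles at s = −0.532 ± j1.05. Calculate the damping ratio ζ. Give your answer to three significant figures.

|pole| = ω_n = √(0.532² + 1.05²) = 1.18 rad/s; ζ = cos θ = σ/ω_n = 0.452.

ζ ≈ 0.452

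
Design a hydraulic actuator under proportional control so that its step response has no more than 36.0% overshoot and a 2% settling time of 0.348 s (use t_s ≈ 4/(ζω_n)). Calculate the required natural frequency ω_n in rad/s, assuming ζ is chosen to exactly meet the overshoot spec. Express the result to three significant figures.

Inverting the overshoot relation: ζ = |ln 0.360|/√(π² + ln²0.360) = 0.309.
From t_s ≈ 4/(ζω_n): ω_n = 4/(ζ·t_s) = 4/(0.309·0.348) = 37.2 rad/s.

ω_n ≈ 37.2 rad/s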